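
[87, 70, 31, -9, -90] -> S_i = Random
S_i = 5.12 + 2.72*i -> [5.12, 7.84, 10.56, 13.28, 16.0]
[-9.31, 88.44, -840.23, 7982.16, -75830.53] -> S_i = -9.31*(-9.50)^i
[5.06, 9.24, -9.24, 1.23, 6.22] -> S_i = Random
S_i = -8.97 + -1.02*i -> [-8.97, -9.99, -11.01, -12.03, -13.05]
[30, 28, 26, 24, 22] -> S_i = 30 + -2*i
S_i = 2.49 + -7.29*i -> [2.49, -4.8, -12.09, -19.38, -26.67]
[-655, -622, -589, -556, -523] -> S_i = -655 + 33*i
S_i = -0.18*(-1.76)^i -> [-0.18, 0.32, -0.56, 0.98, -1.73]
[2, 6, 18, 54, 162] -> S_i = 2*3^i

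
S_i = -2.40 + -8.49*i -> [-2.4, -10.89, -19.38, -27.87, -36.36]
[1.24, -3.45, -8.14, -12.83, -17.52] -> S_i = 1.24 + -4.69*i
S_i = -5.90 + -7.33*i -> [-5.9, -13.23, -20.56, -27.89, -35.22]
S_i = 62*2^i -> [62, 124, 248, 496, 992]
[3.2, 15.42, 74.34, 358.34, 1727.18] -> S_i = 3.20*4.82^i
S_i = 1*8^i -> [1, 8, 64, 512, 4096]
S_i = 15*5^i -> [15, 75, 375, 1875, 9375]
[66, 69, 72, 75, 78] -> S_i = 66 + 3*i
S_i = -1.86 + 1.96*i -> [-1.86, 0.1, 2.06, 4.02, 5.98]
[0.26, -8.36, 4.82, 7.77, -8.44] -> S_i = Random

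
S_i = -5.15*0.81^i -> [-5.15, -4.17, -3.38, -2.74, -2.22]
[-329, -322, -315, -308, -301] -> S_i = -329 + 7*i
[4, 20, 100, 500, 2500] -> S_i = 4*5^i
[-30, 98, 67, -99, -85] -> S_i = Random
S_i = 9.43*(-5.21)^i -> [9.43, -49.13, 255.97, -1333.6, 6948.04]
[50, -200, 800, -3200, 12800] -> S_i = 50*-4^i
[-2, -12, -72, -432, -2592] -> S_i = -2*6^i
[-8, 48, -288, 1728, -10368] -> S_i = -8*-6^i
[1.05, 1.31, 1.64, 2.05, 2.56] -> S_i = 1.05*1.25^i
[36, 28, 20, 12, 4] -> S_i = 36 + -8*i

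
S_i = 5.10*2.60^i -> [5.1, 13.26, 34.48, 89.64, 233.06]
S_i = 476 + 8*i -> [476, 484, 492, 500, 508]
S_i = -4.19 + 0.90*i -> [-4.19, -3.29, -2.39, -1.49, -0.59]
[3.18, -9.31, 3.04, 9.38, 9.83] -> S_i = Random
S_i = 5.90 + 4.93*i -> [5.9, 10.83, 15.76, 20.69, 25.62]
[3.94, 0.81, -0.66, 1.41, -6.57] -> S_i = Random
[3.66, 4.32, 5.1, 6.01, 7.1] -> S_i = 3.66*1.18^i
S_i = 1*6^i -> [1, 6, 36, 216, 1296]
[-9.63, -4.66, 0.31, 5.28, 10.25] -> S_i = -9.63 + 4.97*i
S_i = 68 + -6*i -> [68, 62, 56, 50, 44]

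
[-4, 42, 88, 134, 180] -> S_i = -4 + 46*i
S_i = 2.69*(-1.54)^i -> [2.69, -4.14, 6.38, -9.82, 15.13]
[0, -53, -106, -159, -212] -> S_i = 0 + -53*i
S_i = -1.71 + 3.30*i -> [-1.71, 1.59, 4.89, 8.19, 11.49]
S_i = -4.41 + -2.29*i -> [-4.41, -6.7, -8.99, -11.28, -13.57]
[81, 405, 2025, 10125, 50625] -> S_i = 81*5^i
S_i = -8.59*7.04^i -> [-8.59, -60.47, -425.73, -2997.17, -21100.07]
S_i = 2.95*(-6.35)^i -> [2.95, -18.73, 118.95, -755.34, 4796.42]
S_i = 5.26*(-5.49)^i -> [5.26, -28.88, 158.54, -870.37, 4778.32]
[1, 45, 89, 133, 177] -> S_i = 1 + 44*i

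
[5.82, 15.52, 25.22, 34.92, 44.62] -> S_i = 5.82 + 9.70*i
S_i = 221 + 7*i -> [221, 228, 235, 242, 249]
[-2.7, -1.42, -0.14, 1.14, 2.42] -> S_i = -2.70 + 1.28*i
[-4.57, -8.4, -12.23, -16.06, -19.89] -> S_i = -4.57 + -3.83*i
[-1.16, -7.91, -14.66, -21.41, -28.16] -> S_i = -1.16 + -6.75*i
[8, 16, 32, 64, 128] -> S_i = 8*2^i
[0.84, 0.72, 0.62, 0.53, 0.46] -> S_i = 0.84*0.86^i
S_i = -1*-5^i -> [-1, 5, -25, 125, -625]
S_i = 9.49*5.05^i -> [9.49, 47.92, 242.02, 1222.19, 6172.08]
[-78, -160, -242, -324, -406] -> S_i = -78 + -82*i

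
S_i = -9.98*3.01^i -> [-9.98, -30.04, -90.42, -272.16, -819.21]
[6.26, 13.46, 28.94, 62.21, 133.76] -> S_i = 6.26*2.15^i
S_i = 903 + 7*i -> [903, 910, 917, 924, 931]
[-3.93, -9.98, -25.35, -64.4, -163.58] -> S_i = -3.93*2.54^i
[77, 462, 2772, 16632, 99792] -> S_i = 77*6^i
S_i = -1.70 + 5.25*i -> [-1.7, 3.55, 8.8, 14.05, 19.3]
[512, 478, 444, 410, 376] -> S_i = 512 + -34*i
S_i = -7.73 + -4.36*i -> [-7.73, -12.09, -16.45, -20.81, -25.17]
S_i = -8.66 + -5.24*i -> [-8.66, -13.9, -19.14, -24.38, -29.62]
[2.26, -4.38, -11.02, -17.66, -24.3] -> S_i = 2.26 + -6.64*i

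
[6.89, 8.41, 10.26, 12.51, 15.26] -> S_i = 6.89*1.22^i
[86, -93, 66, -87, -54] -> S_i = Random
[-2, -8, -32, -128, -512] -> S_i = -2*4^i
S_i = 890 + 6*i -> [890, 896, 902, 908, 914]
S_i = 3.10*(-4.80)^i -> [3.1, -14.88, 71.42, -342.84, 1645.61]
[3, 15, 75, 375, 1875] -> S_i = 3*5^i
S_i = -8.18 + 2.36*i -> [-8.18, -5.82, -3.46, -1.1, 1.26]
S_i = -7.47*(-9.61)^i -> [-7.47, 71.79, -689.87, 6629.65, -63710.96]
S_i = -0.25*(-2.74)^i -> [-0.25, 0.68, -1.88, 5.14, -14.09]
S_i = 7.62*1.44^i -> [7.62, 10.97, 15.8, 22.75, 32.76]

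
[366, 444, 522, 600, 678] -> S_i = 366 + 78*i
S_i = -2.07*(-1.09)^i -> [-2.07, 2.26, -2.46, 2.68, -2.92]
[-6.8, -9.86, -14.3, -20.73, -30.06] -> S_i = -6.80*1.45^i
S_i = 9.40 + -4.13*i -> [9.4, 5.27, 1.14, -2.99, -7.12]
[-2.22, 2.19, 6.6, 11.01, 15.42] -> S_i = -2.22 + 4.41*i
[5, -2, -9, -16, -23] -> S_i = 5 + -7*i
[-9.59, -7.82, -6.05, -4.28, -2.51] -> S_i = -9.59 + 1.77*i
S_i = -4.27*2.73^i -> [-4.27, -11.66, -31.82, -86.88, -237.18]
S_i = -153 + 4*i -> [-153, -149, -145, -141, -137]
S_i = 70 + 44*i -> [70, 114, 158, 202, 246]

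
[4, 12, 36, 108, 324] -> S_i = 4*3^i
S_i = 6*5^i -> [6, 30, 150, 750, 3750]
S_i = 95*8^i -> [95, 760, 6080, 48640, 389120]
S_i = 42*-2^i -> [42, -84, 168, -336, 672]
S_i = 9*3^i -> [9, 27, 81, 243, 729]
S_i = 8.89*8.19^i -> [8.89, 72.81, 596.31, 4883.75, 39997.92]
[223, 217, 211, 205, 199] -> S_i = 223 + -6*i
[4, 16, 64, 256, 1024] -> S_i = 4*4^i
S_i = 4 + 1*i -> [4, 5, 6, 7, 8]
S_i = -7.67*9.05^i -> [-7.67, -69.41, -628.19, -5685.14, -51450.51]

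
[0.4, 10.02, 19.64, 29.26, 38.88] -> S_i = 0.40 + 9.62*i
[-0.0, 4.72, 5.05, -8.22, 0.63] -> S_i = Random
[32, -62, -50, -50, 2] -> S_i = Random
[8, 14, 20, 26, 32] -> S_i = 8 + 6*i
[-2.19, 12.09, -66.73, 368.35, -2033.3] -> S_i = -2.19*(-5.52)^i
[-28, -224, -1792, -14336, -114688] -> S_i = -28*8^i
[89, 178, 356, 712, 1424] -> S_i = 89*2^i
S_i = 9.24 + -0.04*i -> [9.24, 9.2, 9.16, 9.12, 9.08]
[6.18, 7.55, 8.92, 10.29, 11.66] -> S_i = 6.18 + 1.37*i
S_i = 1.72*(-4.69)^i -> [1.72, -8.07, 37.83, -177.44, 832.18]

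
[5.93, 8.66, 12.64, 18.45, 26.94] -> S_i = 5.93*1.46^i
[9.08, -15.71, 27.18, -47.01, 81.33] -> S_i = 9.08*(-1.73)^i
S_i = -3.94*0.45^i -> [-3.94, -1.77, -0.8, -0.36, -0.16]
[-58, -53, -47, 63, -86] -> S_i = Random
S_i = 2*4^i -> [2, 8, 32, 128, 512]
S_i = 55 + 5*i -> [55, 60, 65, 70, 75]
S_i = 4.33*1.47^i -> [4.33, 6.37, 9.36, 13.75, 20.22]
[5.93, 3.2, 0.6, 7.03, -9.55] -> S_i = Random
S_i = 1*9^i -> [1, 9, 81, 729, 6561]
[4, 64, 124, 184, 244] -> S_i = 4 + 60*i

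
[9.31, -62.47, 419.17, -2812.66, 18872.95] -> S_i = 9.31*(-6.71)^i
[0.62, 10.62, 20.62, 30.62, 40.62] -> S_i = 0.62 + 10.00*i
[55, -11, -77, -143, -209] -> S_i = 55 + -66*i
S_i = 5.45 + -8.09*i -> [5.45, -2.64, -10.73, -18.82, -26.91]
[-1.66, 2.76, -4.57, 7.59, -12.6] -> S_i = -1.66*(-1.66)^i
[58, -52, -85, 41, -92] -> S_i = Random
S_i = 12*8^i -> [12, 96, 768, 6144, 49152]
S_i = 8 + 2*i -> [8, 10, 12, 14, 16]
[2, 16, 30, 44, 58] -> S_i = 2 + 14*i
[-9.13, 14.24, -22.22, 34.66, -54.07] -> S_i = -9.13*(-1.56)^i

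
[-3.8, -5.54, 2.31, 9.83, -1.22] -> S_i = Random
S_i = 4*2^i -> [4, 8, 16, 32, 64]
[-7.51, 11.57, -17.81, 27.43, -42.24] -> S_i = -7.51*(-1.54)^i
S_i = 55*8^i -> [55, 440, 3520, 28160, 225280]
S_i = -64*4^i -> [-64, -256, -1024, -4096, -16384]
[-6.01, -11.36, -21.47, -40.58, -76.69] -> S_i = -6.01*1.89^i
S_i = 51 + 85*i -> [51, 136, 221, 306, 391]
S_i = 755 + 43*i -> [755, 798, 841, 884, 927]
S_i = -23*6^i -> [-23, -138, -828, -4968, -29808]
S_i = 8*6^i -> [8, 48, 288, 1728, 10368]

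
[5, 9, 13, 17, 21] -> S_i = 5 + 4*i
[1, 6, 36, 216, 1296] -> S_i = 1*6^i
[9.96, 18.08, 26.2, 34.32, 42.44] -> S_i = 9.96 + 8.12*i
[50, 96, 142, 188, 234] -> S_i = 50 + 46*i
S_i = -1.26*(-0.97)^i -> [-1.26, 1.22, -1.19, 1.15, -1.12]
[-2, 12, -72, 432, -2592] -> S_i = -2*-6^i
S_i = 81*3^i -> [81, 243, 729, 2187, 6561]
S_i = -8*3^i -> [-8, -24, -72, -216, -648]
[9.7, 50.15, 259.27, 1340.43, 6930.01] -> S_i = 9.70*5.17^i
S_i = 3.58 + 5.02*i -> [3.58, 8.6, 13.62, 18.64, 23.66]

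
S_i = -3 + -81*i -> [-3, -84, -165, -246, -327]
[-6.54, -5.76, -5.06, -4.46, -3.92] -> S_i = -6.54*0.88^i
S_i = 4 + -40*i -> [4, -36, -76, -116, -156]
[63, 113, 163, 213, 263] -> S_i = 63 + 50*i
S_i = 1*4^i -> [1, 4, 16, 64, 256]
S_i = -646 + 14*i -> [-646, -632, -618, -604, -590]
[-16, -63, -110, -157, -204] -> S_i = -16 + -47*i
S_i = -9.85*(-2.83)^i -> [-9.85, 27.88, -78.89, 223.25, -631.8]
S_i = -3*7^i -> [-3, -21, -147, -1029, -7203]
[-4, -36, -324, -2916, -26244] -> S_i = -4*9^i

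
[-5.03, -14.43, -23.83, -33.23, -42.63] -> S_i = -5.03 + -9.40*i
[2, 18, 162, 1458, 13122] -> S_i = 2*9^i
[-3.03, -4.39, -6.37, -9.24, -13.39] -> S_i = -3.03*1.45^i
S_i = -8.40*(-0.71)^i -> [-8.4, 5.96, -4.23, 3.01, -2.13]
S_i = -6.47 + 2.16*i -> [-6.47, -4.31, -2.15, 0.01, 2.17]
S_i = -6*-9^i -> [-6, 54, -486, 4374, -39366]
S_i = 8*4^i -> [8, 32, 128, 512, 2048]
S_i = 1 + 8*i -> [1, 9, 17, 25, 33]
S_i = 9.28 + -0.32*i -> [9.28, 8.96, 8.64, 8.32, 8.0]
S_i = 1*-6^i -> [1, -6, 36, -216, 1296]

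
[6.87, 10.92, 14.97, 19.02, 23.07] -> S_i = 6.87 + 4.05*i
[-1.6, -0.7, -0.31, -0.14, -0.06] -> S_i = -1.60*0.44^i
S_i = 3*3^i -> [3, 9, 27, 81, 243]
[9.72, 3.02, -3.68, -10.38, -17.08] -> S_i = 9.72 + -6.70*i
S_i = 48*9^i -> [48, 432, 3888, 34992, 314928]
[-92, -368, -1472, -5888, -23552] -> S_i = -92*4^i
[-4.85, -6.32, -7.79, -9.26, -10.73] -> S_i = -4.85 + -1.47*i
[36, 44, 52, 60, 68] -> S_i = 36 + 8*i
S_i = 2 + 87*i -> [2, 89, 176, 263, 350]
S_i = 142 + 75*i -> [142, 217, 292, 367, 442]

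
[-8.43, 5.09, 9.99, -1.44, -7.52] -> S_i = Random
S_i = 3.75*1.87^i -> [3.75, 7.01, 13.11, 24.52, 45.86]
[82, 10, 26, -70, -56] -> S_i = Random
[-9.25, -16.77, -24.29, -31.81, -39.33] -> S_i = -9.25 + -7.52*i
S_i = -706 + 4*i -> [-706, -702, -698, -694, -690]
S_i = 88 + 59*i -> [88, 147, 206, 265, 324]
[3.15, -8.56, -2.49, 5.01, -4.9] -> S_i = Random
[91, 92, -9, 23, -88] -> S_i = Random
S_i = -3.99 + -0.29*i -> [-3.99, -4.28, -4.57, -4.86, -5.15]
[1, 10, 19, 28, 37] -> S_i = 1 + 9*i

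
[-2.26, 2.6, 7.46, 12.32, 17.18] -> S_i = -2.26 + 4.86*i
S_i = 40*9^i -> [40, 360, 3240, 29160, 262440]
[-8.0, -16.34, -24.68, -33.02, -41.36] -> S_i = -8.00 + -8.34*i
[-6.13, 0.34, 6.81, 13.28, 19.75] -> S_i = -6.13 + 6.47*i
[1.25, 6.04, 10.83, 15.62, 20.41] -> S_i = 1.25 + 4.79*i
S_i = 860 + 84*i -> [860, 944, 1028, 1112, 1196]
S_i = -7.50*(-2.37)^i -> [-7.5, 17.78, -42.13, 99.84, -236.62]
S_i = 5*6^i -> [5, 30, 180, 1080, 6480]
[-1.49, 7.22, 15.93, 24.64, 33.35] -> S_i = -1.49 + 8.71*i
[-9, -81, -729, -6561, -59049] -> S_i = -9*9^i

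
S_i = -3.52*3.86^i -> [-3.52, -13.59, -52.45, -202.44, -781.43]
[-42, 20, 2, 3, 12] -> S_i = Random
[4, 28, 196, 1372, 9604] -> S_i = 4*7^i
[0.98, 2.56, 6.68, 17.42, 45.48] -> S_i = 0.98*2.61^i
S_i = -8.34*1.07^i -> [-8.34, -8.92, -9.55, -10.22, -10.93]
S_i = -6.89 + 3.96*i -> [-6.89, -2.93, 1.03, 4.99, 8.95]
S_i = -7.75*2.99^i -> [-7.75, -23.17, -69.29, -207.16, -619.42]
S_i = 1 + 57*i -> [1, 58, 115, 172, 229]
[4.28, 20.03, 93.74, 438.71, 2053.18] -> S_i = 4.28*4.68^i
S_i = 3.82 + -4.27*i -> [3.82, -0.45, -4.72, -8.99, -13.26]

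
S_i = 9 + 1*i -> [9, 10, 11, 12, 13]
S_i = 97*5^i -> [97, 485, 2425, 12125, 60625]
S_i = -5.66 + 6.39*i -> [-5.66, 0.73, 7.12, 13.51, 19.9]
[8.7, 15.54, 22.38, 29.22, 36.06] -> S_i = 8.70 + 6.84*i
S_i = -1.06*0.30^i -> [-1.06, -0.32, -0.1, -0.03, -0.01]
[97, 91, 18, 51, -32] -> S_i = Random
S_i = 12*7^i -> [12, 84, 588, 4116, 28812]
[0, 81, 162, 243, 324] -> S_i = 0 + 81*i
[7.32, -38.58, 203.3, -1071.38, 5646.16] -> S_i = 7.32*(-5.27)^i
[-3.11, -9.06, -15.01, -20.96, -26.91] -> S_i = -3.11 + -5.95*i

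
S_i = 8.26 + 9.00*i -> [8.26, 17.26, 26.26, 35.26, 44.26]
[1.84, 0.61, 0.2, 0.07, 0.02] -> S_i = 1.84*0.33^i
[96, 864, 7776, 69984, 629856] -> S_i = 96*9^i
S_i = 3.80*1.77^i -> [3.8, 6.73, 11.91, 21.07, 37.3]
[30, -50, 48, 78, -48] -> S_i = Random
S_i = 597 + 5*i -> [597, 602, 607, 612, 617]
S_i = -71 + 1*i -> [-71, -70, -69, -68, -67]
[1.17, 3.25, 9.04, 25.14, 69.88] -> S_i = 1.17*2.78^i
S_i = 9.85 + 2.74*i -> [9.85, 12.59, 15.33, 18.07, 20.81]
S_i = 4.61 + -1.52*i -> [4.61, 3.09, 1.57, 0.05, -1.47]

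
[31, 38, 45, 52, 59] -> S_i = 31 + 7*i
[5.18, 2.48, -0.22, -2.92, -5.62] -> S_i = 5.18 + -2.70*i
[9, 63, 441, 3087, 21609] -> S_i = 9*7^i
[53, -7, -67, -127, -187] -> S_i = 53 + -60*i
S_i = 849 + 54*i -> [849, 903, 957, 1011, 1065]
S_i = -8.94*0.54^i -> [-8.94, -4.83, -2.61, -1.41, -0.76]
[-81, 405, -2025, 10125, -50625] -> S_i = -81*-5^i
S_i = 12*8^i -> [12, 96, 768, 6144, 49152]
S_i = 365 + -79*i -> [365, 286, 207, 128, 49]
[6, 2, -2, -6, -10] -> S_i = 6 + -4*i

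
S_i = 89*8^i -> [89, 712, 5696, 45568, 364544]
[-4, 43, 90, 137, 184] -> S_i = -4 + 47*i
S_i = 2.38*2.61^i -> [2.38, 6.21, 16.21, 42.32, 110.44]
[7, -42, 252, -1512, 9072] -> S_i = 7*-6^i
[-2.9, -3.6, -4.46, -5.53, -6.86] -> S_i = -2.90*1.24^i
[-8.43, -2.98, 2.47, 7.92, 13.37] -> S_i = -8.43 + 5.45*i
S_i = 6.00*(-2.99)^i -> [6.0, -17.94, 53.64, -160.39, 479.55]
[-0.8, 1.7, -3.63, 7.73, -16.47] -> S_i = -0.80*(-2.13)^i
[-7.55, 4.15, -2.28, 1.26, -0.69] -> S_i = -7.55*(-0.55)^i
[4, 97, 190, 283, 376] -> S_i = 4 + 93*i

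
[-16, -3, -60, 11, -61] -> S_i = Random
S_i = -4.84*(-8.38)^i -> [-4.84, 40.56, -339.89, 2848.25, -23868.3]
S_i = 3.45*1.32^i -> [3.45, 4.55, 6.01, 7.93, 10.47]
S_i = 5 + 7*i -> [5, 12, 19, 26, 33]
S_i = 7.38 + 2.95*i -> [7.38, 10.33, 13.28, 16.23, 19.18]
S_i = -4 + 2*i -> [-4, -2, 0, 2, 4]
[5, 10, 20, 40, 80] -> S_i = 5*2^i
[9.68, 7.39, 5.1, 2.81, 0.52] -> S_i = 9.68 + -2.29*i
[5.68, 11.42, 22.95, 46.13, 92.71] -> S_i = 5.68*2.01^i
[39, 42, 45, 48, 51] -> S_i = 39 + 3*i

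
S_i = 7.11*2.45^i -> [7.11, 17.42, 42.68, 104.56, 256.17]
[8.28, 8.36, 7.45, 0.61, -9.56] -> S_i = Random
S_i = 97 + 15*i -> [97, 112, 127, 142, 157]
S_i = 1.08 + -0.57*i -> [1.08, 0.51, -0.06, -0.63, -1.2]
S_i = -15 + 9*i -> [-15, -6, 3, 12, 21]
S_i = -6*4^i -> [-6, -24, -96, -384, -1536]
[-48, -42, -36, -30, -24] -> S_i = -48 + 6*i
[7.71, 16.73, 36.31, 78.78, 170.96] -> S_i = 7.71*2.17^i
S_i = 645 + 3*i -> [645, 648, 651, 654, 657]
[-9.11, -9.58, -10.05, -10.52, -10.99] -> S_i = -9.11 + -0.47*i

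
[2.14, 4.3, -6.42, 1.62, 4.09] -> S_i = Random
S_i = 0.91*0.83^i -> [0.91, 0.76, 0.63, 0.52, 0.43]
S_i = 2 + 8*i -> [2, 10, 18, 26, 34]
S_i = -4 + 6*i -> [-4, 2, 8, 14, 20]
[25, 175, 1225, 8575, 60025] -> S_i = 25*7^i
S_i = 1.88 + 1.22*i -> [1.88, 3.1, 4.32, 5.54, 6.76]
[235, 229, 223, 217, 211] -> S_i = 235 + -6*i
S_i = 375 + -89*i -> [375, 286, 197, 108, 19]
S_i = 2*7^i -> [2, 14, 98, 686, 4802]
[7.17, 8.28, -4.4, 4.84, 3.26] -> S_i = Random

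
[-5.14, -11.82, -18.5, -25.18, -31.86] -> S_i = -5.14 + -6.68*i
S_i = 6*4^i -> [6, 24, 96, 384, 1536]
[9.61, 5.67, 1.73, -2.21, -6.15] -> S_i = 9.61 + -3.94*i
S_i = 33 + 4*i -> [33, 37, 41, 45, 49]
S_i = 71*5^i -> [71, 355, 1775, 8875, 44375]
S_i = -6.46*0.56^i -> [-6.46, -3.62, -2.03, -1.13, -0.64]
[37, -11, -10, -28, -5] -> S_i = Random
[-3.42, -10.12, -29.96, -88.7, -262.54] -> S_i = -3.42*2.96^i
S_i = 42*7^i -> [42, 294, 2058, 14406, 100842]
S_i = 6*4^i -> [6, 24, 96, 384, 1536]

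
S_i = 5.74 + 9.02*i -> [5.74, 14.76, 23.78, 32.8, 41.82]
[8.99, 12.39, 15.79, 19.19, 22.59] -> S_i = 8.99 + 3.40*i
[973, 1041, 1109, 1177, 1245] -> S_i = 973 + 68*i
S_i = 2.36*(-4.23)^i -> [2.36, -9.98, 42.23, -178.62, 755.57]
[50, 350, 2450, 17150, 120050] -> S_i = 50*7^i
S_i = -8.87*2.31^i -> [-8.87, -20.49, -47.33, -109.34, -252.56]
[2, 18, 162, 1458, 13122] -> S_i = 2*9^i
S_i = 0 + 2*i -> [0, 2, 4, 6, 8]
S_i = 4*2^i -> [4, 8, 16, 32, 64]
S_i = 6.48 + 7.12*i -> [6.48, 13.6, 20.72, 27.84, 34.96]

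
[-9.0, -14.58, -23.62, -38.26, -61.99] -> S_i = -9.00*1.62^i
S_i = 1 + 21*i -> [1, 22, 43, 64, 85]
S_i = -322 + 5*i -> [-322, -317, -312, -307, -302]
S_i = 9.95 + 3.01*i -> [9.95, 12.96, 15.97, 18.98, 21.99]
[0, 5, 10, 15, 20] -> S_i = 0 + 5*i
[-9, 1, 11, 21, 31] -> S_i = -9 + 10*i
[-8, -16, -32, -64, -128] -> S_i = -8*2^i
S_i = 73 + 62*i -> [73, 135, 197, 259, 321]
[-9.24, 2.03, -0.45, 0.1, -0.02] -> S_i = -9.24*(-0.22)^i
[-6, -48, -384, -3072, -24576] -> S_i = -6*8^i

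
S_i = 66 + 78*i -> [66, 144, 222, 300, 378]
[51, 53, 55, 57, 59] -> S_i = 51 + 2*i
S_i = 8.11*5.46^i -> [8.11, 44.28, 241.77, 1320.08, 7207.61]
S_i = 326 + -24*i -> [326, 302, 278, 254, 230]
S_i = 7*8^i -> [7, 56, 448, 3584, 28672]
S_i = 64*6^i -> [64, 384, 2304, 13824, 82944]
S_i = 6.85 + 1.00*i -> [6.85, 7.85, 8.85, 9.85, 10.85]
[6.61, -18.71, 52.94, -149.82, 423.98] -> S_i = 6.61*(-2.83)^i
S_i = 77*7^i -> [77, 539, 3773, 26411, 184877]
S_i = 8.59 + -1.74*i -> [8.59, 6.85, 5.11, 3.37, 1.63]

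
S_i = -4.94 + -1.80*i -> [-4.94, -6.74, -8.54, -10.34, -12.14]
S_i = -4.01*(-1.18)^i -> [-4.01, 4.73, -5.58, 6.59, -7.77]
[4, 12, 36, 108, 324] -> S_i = 4*3^i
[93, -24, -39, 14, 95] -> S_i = Random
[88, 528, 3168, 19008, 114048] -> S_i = 88*6^i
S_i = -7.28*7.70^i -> [-7.28, -56.06, -431.63, -3323.56, -25591.41]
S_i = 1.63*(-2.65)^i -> [1.63, -4.32, 11.45, -30.33, 80.38]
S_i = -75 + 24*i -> [-75, -51, -27, -3, 21]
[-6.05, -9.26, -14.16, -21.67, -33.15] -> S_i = -6.05*1.53^i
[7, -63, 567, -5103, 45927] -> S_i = 7*-9^i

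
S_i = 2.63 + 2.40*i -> [2.63, 5.03, 7.43, 9.83, 12.23]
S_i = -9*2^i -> [-9, -18, -36, -72, -144]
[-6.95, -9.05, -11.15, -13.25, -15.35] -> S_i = -6.95 + -2.10*i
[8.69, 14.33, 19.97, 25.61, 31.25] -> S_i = 8.69 + 5.64*i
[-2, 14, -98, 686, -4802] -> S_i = -2*-7^i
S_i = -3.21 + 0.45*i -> [-3.21, -2.76, -2.31, -1.86, -1.41]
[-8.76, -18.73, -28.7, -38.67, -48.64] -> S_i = -8.76 + -9.97*i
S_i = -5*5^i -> [-5, -25, -125, -625, -3125]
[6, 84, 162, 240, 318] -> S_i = 6 + 78*i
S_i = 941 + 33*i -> [941, 974, 1007, 1040, 1073]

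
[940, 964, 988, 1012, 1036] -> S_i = 940 + 24*i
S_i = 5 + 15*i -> [5, 20, 35, 50, 65]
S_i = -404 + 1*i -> [-404, -403, -402, -401, -400]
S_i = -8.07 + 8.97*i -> [-8.07, 0.9, 9.87, 18.84, 27.81]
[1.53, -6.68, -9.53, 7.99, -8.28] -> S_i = Random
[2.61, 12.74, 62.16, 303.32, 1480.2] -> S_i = 2.61*4.88^i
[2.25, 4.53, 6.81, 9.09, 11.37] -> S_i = 2.25 + 2.28*i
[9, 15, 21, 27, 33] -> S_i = 9 + 6*i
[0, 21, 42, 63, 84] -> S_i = 0 + 21*i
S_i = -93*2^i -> [-93, -186, -372, -744, -1488]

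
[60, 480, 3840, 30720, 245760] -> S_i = 60*8^i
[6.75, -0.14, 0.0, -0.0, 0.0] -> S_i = 6.75*(-0.02)^i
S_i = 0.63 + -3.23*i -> [0.63, -2.6, -5.83, -9.06, -12.29]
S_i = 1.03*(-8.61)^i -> [1.03, -8.87, 76.36, -657.43, 5660.44]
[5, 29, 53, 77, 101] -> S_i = 5 + 24*i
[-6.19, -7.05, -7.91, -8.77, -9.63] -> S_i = -6.19 + -0.86*i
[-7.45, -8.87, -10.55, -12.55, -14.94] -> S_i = -7.45*1.19^i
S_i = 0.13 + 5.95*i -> [0.13, 6.08, 12.03, 17.98, 23.93]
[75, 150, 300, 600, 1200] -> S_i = 75*2^i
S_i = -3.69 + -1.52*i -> [-3.69, -5.21, -6.73, -8.25, -9.77]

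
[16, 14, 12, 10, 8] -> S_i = 16 + -2*i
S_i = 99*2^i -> [99, 198, 396, 792, 1584]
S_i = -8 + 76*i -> [-8, 68, 144, 220, 296]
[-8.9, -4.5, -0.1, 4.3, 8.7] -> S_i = -8.90 + 4.40*i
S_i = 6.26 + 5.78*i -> [6.26, 12.04, 17.82, 23.6, 29.38]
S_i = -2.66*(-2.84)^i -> [-2.66, 7.55, -21.45, 60.93, -173.04]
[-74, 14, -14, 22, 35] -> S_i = Random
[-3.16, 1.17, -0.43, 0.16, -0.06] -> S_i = -3.16*(-0.37)^i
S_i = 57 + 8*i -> [57, 65, 73, 81, 89]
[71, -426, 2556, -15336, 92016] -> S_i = 71*-6^i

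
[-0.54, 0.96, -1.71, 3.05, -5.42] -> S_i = -0.54*(-1.78)^i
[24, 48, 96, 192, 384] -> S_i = 24*2^i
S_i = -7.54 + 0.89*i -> [-7.54, -6.65, -5.76, -4.87, -3.98]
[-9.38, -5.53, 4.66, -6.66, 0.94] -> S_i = Random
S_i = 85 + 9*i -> [85, 94, 103, 112, 121]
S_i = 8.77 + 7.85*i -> [8.77, 16.62, 24.47, 32.32, 40.17]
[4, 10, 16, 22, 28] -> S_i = 4 + 6*i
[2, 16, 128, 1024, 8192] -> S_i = 2*8^i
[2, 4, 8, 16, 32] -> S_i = 2*2^i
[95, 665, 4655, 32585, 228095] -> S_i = 95*7^i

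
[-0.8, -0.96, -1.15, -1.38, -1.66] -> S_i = -0.80*1.20^i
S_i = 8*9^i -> [8, 72, 648, 5832, 52488]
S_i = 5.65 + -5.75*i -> [5.65, -0.1, -5.85, -11.6, -17.35]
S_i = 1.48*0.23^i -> [1.48, 0.34, 0.08, 0.02, 0.0]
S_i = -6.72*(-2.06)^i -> [-6.72, 13.84, -28.52, 58.75, -121.01]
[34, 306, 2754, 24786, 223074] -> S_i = 34*9^i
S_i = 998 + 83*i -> [998, 1081, 1164, 1247, 1330]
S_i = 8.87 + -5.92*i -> [8.87, 2.95, -2.97, -8.89, -14.81]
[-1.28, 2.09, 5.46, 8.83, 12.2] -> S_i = -1.28 + 3.37*i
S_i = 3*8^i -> [3, 24, 192, 1536, 12288]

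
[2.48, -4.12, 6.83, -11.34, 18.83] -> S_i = 2.48*(-1.66)^i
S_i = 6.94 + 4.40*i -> [6.94, 11.34, 15.74, 20.14, 24.54]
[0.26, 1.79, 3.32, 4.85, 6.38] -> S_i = 0.26 + 1.53*i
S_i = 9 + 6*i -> [9, 15, 21, 27, 33]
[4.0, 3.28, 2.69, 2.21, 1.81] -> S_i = 4.00*0.82^i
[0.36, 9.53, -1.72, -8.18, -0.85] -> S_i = Random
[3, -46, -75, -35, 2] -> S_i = Random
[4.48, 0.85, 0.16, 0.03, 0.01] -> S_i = 4.48*0.19^i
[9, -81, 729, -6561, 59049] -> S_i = 9*-9^i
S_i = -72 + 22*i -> [-72, -50, -28, -6, 16]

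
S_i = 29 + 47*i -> [29, 76, 123, 170, 217]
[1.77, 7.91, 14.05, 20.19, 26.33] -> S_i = 1.77 + 6.14*i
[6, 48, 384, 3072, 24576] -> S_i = 6*8^i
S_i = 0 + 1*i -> [0, 1, 2, 3, 4]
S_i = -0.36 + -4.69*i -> [-0.36, -5.05, -9.74, -14.43, -19.12]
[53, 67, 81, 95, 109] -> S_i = 53 + 14*i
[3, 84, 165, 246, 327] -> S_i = 3 + 81*i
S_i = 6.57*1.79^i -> [6.57, 11.76, 21.05, 37.68, 67.45]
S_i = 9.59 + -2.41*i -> [9.59, 7.18, 4.77, 2.36, -0.05]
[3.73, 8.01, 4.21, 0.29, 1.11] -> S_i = Random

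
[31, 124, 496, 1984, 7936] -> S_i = 31*4^i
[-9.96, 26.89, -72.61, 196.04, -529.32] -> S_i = -9.96*(-2.70)^i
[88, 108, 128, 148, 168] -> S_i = 88 + 20*i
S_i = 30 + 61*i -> [30, 91, 152, 213, 274]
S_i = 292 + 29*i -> [292, 321, 350, 379, 408]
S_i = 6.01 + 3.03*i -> [6.01, 9.04, 12.07, 15.1, 18.13]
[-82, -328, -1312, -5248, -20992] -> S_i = -82*4^i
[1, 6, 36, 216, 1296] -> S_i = 1*6^i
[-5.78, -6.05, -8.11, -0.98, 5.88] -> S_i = Random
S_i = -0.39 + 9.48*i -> [-0.39, 9.09, 18.57, 28.05, 37.53]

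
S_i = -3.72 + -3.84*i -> [-3.72, -7.56, -11.4, -15.24, -19.08]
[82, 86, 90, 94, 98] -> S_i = 82 + 4*i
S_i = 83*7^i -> [83, 581, 4067, 28469, 199283]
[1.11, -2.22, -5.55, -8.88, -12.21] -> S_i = 1.11 + -3.33*i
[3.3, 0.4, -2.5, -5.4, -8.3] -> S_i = 3.30 + -2.90*i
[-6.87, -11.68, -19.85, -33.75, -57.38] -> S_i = -6.87*1.70^i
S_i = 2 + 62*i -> [2, 64, 126, 188, 250]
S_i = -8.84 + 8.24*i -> [-8.84, -0.6, 7.64, 15.88, 24.12]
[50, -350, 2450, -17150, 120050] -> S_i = 50*-7^i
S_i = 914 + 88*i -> [914, 1002, 1090, 1178, 1266]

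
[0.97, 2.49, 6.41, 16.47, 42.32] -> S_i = 0.97*2.57^i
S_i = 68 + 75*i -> [68, 143, 218, 293, 368]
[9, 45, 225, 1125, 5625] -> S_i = 9*5^i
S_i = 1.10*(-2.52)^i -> [1.1, -2.77, 6.99, -17.6, 44.36]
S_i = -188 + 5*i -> [-188, -183, -178, -173, -168]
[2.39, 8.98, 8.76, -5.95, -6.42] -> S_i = Random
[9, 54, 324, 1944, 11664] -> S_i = 9*6^i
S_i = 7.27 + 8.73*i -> [7.27, 16.0, 24.73, 33.46, 42.19]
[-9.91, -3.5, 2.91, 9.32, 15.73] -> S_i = -9.91 + 6.41*i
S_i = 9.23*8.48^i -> [9.23, 78.27, 663.73, 5628.46, 47729.3]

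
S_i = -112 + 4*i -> [-112, -108, -104, -100, -96]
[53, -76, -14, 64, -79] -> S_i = Random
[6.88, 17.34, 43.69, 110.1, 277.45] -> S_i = 6.88*2.52^i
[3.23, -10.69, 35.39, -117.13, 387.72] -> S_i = 3.23*(-3.31)^i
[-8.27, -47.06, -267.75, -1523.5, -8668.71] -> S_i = -8.27*5.69^i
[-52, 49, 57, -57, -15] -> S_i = Random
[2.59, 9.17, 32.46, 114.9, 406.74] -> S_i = 2.59*3.54^i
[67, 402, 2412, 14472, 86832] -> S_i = 67*6^i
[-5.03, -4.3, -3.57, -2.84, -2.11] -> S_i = -5.03 + 0.73*i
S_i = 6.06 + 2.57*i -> [6.06, 8.63, 11.2, 13.77, 16.34]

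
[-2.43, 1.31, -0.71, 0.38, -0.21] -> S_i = -2.43*(-0.54)^i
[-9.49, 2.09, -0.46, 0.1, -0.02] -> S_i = -9.49*(-0.22)^i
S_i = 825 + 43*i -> [825, 868, 911, 954, 997]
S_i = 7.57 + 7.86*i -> [7.57, 15.43, 23.29, 31.15, 39.01]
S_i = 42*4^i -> [42, 168, 672, 2688, 10752]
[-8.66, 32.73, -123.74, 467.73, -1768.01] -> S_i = -8.66*(-3.78)^i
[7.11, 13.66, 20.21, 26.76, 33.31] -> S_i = 7.11 + 6.55*i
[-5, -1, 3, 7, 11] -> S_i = -5 + 4*i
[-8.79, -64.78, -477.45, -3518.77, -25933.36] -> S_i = -8.79*7.37^i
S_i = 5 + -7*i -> [5, -2, -9, -16, -23]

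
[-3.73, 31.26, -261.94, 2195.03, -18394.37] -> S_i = -3.73*(-8.38)^i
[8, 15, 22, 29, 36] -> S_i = 8 + 7*i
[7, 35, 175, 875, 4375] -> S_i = 7*5^i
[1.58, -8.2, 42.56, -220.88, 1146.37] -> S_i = 1.58*(-5.19)^i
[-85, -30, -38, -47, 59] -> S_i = Random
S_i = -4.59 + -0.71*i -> [-4.59, -5.3, -6.01, -6.72, -7.43]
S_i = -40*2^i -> [-40, -80, -160, -320, -640]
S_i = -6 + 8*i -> [-6, 2, 10, 18, 26]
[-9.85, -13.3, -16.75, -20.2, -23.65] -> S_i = -9.85 + -3.45*i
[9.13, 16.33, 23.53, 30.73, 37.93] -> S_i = 9.13 + 7.20*i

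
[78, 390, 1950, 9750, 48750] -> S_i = 78*5^i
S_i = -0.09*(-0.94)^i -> [-0.09, 0.08, -0.08, 0.07, -0.07]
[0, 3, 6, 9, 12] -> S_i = 0 + 3*i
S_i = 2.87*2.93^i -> [2.87, 8.41, 24.64, 72.19, 211.52]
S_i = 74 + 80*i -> [74, 154, 234, 314, 394]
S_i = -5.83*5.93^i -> [-5.83, -34.57, -205.01, -1215.72, -7209.2]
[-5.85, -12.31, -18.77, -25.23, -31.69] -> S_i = -5.85 + -6.46*i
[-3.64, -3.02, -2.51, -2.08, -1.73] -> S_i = -3.64*0.83^i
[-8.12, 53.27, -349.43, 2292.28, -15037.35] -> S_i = -8.12*(-6.56)^i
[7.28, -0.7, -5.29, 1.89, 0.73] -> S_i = Random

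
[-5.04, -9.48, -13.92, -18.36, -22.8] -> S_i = -5.04 + -4.44*i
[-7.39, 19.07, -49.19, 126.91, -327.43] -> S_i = -7.39*(-2.58)^i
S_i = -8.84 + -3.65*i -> [-8.84, -12.49, -16.14, -19.79, -23.44]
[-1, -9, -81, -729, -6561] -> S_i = -1*9^i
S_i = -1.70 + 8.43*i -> [-1.7, 6.73, 15.16, 23.59, 32.02]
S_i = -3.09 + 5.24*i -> [-3.09, 2.15, 7.39, 12.63, 17.87]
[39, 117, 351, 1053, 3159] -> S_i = 39*3^i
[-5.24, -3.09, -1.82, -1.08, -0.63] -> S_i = -5.24*0.59^i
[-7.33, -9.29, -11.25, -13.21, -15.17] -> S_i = -7.33 + -1.96*i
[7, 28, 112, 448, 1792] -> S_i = 7*4^i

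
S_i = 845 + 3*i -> [845, 848, 851, 854, 857]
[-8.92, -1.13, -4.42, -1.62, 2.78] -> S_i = Random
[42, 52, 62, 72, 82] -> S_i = 42 + 10*i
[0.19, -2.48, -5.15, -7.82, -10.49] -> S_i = 0.19 + -2.67*i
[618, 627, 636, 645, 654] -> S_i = 618 + 9*i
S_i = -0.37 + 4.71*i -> [-0.37, 4.34, 9.05, 13.76, 18.47]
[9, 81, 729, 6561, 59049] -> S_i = 9*9^i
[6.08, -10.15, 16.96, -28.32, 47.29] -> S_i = 6.08*(-1.67)^i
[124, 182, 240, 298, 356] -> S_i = 124 + 58*i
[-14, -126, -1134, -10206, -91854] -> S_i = -14*9^i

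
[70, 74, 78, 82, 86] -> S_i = 70 + 4*i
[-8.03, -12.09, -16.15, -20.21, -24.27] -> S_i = -8.03 + -4.06*i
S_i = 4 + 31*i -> [4, 35, 66, 97, 128]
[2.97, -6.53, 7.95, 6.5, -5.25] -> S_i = Random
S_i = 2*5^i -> [2, 10, 50, 250, 1250]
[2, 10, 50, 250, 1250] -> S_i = 2*5^i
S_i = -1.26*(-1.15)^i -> [-1.26, 1.45, -1.67, 1.92, -2.2]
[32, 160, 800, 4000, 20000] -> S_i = 32*5^i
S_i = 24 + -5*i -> [24, 19, 14, 9, 4]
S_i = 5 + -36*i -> [5, -31, -67, -103, -139]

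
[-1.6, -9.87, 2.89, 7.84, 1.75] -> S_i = Random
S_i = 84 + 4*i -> [84, 88, 92, 96, 100]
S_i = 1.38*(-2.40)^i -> [1.38, -3.31, 7.95, -19.08, 45.79]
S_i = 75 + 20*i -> [75, 95, 115, 135, 155]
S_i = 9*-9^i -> [9, -81, 729, -6561, 59049]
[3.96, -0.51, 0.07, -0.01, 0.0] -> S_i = 3.96*(-0.13)^i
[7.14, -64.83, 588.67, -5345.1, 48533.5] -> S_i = 7.14*(-9.08)^i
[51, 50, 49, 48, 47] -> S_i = 51 + -1*i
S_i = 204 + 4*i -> [204, 208, 212, 216, 220]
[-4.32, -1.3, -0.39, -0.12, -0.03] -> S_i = -4.32*0.30^i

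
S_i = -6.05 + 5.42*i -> [-6.05, -0.63, 4.79, 10.21, 15.63]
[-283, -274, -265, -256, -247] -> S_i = -283 + 9*i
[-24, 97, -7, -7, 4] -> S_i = Random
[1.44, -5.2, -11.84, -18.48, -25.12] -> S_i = 1.44 + -6.64*i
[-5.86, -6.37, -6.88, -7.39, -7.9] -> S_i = -5.86 + -0.51*i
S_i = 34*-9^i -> [34, -306, 2754, -24786, 223074]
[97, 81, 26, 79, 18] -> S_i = Random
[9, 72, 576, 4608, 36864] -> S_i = 9*8^i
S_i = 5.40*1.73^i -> [5.4, 9.34, 16.16, 27.96, 48.37]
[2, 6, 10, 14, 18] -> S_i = 2 + 4*i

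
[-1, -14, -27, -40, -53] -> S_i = -1 + -13*i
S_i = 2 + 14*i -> [2, 16, 30, 44, 58]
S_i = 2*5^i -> [2, 10, 50, 250, 1250]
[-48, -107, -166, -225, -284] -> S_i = -48 + -59*i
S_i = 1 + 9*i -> [1, 10, 19, 28, 37]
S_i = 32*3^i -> [32, 96, 288, 864, 2592]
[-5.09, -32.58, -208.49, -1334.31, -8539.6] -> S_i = -5.09*6.40^i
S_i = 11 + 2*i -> [11, 13, 15, 17, 19]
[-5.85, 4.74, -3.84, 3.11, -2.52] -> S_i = -5.85*(-0.81)^i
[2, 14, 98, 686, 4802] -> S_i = 2*7^i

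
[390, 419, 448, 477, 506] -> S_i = 390 + 29*i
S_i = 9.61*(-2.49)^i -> [9.61, -23.93, 59.58, -148.36, 369.42]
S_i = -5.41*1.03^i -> [-5.41, -5.57, -5.74, -5.91, -6.09]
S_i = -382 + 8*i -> [-382, -374, -366, -358, -350]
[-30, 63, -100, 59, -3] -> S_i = Random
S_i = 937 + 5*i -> [937, 942, 947, 952, 957]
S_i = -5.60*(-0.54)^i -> [-5.6, 3.02, -1.63, 0.88, -0.48]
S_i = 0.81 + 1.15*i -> [0.81, 1.96, 3.11, 4.26, 5.41]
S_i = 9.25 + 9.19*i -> [9.25, 18.44, 27.63, 36.82, 46.01]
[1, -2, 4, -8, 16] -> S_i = 1*-2^i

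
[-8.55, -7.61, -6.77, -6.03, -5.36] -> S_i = -8.55*0.89^i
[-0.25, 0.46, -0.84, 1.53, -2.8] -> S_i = -0.25*(-1.83)^i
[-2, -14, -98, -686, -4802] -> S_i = -2*7^i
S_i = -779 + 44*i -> [-779, -735, -691, -647, -603]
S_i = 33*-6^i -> [33, -198, 1188, -7128, 42768]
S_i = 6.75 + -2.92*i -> [6.75, 3.83, 0.91, -2.01, -4.93]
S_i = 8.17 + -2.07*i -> [8.17, 6.1, 4.03, 1.96, -0.11]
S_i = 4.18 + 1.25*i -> [4.18, 5.43, 6.68, 7.93, 9.18]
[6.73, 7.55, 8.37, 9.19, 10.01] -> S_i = 6.73 + 0.82*i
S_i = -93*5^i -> [-93, -465, -2325, -11625, -58125]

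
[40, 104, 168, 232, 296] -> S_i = 40 + 64*i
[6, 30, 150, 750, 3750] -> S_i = 6*5^i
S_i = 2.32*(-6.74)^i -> [2.32, -15.64, 105.39, -710.34, 4787.71]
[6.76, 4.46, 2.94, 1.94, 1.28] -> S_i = 6.76*0.66^i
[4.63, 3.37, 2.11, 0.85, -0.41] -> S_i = 4.63 + -1.26*i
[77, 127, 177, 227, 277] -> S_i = 77 + 50*i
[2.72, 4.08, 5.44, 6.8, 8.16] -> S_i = 2.72 + 1.36*i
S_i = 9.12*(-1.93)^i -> [9.12, -17.6, 33.97, -65.56, 126.54]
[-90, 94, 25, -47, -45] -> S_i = Random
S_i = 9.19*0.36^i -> [9.19, 3.31, 1.19, 0.43, 0.15]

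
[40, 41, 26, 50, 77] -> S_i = Random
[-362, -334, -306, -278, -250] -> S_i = -362 + 28*i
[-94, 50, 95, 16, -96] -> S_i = Random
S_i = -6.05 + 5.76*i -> [-6.05, -0.29, 5.47, 11.23, 16.99]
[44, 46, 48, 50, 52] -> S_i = 44 + 2*i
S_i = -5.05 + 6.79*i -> [-5.05, 1.74, 8.53, 15.32, 22.11]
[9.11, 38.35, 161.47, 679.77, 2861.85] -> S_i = 9.11*4.21^i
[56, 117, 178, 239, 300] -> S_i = 56 + 61*i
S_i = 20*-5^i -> [20, -100, 500, -2500, 12500]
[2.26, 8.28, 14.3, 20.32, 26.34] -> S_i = 2.26 + 6.02*i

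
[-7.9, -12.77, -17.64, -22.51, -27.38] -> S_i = -7.90 + -4.87*i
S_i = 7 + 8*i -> [7, 15, 23, 31, 39]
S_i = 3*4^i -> [3, 12, 48, 192, 768]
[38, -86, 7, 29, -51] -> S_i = Random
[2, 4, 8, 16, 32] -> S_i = 2*2^i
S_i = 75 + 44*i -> [75, 119, 163, 207, 251]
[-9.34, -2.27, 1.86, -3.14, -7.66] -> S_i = Random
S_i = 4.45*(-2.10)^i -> [4.45, -9.35, 19.62, -41.21, 86.54]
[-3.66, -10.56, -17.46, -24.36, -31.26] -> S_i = -3.66 + -6.90*i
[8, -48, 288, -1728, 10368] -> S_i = 8*-6^i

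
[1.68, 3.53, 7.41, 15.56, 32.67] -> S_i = 1.68*2.10^i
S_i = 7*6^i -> [7, 42, 252, 1512, 9072]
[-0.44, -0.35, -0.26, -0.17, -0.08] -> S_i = -0.44 + 0.09*i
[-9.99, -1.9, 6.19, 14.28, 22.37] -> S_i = -9.99 + 8.09*i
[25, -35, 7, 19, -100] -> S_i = Random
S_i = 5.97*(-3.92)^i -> [5.97, -23.4, 91.74, -359.61, 1409.67]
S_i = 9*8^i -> [9, 72, 576, 4608, 36864]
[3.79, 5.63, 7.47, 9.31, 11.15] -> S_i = 3.79 + 1.84*i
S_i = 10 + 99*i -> [10, 109, 208, 307, 406]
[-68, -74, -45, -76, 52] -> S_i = Random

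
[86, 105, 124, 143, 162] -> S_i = 86 + 19*i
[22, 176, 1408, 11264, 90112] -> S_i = 22*8^i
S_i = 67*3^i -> [67, 201, 603, 1809, 5427]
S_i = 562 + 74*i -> [562, 636, 710, 784, 858]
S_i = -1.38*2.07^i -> [-1.38, -2.86, -5.91, -12.24, -25.34]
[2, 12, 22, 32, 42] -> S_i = 2 + 10*i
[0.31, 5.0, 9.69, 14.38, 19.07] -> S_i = 0.31 + 4.69*i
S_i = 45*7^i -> [45, 315, 2205, 15435, 108045]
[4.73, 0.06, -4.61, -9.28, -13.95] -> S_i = 4.73 + -4.67*i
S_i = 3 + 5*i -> [3, 8, 13, 18, 23]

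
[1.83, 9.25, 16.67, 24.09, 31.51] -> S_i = 1.83 + 7.42*i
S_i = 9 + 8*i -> [9, 17, 25, 33, 41]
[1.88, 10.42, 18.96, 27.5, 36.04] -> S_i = 1.88 + 8.54*i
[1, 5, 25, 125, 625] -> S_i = 1*5^i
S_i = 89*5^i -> [89, 445, 2225, 11125, 55625]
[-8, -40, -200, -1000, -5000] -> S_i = -8*5^i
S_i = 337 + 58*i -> [337, 395, 453, 511, 569]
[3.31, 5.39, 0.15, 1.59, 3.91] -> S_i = Random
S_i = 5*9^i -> [5, 45, 405, 3645, 32805]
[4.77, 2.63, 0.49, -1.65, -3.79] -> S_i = 4.77 + -2.14*i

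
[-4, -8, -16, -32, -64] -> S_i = -4*2^i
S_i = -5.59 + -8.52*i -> [-5.59, -14.11, -22.63, -31.15, -39.67]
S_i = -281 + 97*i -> [-281, -184, -87, 10, 107]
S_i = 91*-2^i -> [91, -182, 364, -728, 1456]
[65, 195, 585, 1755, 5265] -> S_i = 65*3^i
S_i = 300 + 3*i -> [300, 303, 306, 309, 312]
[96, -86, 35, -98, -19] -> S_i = Random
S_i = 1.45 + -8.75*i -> [1.45, -7.3, -16.05, -24.8, -33.55]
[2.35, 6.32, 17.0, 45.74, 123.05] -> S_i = 2.35*2.69^i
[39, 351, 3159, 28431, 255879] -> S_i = 39*9^i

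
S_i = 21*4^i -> [21, 84, 336, 1344, 5376]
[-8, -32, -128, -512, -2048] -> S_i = -8*4^i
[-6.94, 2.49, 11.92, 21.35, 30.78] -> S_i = -6.94 + 9.43*i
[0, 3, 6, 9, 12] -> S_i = 0 + 3*i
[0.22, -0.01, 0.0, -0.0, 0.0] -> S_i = 0.22*(-0.03)^i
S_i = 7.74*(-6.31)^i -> [7.74, -48.84, 308.18, -1944.59, 12270.39]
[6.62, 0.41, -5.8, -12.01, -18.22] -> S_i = 6.62 + -6.21*i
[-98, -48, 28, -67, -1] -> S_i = Random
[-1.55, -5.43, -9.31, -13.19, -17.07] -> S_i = -1.55 + -3.88*i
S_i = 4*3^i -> [4, 12, 36, 108, 324]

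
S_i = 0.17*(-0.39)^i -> [0.17, -0.07, 0.03, -0.01, 0.0]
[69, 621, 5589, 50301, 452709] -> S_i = 69*9^i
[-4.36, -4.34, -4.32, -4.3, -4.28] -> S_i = -4.36 + 0.02*i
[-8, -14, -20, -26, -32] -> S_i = -8 + -6*i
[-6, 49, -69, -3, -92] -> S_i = Random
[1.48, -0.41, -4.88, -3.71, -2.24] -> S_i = Random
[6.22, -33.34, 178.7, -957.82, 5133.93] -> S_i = 6.22*(-5.36)^i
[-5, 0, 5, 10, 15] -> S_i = -5 + 5*i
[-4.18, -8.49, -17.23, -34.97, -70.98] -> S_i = -4.18*2.03^i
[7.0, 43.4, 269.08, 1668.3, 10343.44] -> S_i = 7.00*6.20^i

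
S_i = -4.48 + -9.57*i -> [-4.48, -14.05, -23.62, -33.19, -42.76]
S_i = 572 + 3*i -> [572, 575, 578, 581, 584]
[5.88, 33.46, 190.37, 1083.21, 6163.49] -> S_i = 5.88*5.69^i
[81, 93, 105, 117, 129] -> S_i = 81 + 12*i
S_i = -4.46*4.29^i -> [-4.46, -19.13, -82.08, -352.13, -1510.65]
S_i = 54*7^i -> [54, 378, 2646, 18522, 129654]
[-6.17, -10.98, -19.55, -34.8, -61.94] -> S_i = -6.17*1.78^i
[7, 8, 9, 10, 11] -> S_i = 7 + 1*i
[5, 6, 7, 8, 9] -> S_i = 5 + 1*i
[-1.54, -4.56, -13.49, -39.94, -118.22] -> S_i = -1.54*2.96^i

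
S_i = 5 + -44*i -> [5, -39, -83, -127, -171]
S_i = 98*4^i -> [98, 392, 1568, 6272, 25088]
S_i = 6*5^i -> [6, 30, 150, 750, 3750]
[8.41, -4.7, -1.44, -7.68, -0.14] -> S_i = Random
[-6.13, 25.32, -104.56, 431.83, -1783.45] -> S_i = -6.13*(-4.13)^i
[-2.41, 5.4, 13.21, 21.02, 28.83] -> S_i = -2.41 + 7.81*i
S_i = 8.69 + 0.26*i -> [8.69, 8.95, 9.21, 9.47, 9.73]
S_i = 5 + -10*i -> [5, -5, -15, -25, -35]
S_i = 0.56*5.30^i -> [0.56, 2.97, 15.73, 83.37, 441.87]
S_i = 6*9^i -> [6, 54, 486, 4374, 39366]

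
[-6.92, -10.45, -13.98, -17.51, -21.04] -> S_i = -6.92 + -3.53*i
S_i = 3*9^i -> [3, 27, 243, 2187, 19683]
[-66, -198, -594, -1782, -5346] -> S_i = -66*3^i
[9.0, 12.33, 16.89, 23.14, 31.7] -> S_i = 9.00*1.37^i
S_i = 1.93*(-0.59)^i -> [1.93, -1.14, 0.67, -0.4, 0.23]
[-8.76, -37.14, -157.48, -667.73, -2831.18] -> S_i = -8.76*4.24^i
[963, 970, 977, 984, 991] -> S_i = 963 + 7*i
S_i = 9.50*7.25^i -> [9.5, 68.88, 499.34, 3620.24, 26246.76]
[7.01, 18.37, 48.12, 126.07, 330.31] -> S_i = 7.01*2.62^i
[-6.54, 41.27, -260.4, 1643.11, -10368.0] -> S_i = -6.54*(-6.31)^i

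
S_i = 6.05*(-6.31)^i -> [6.05, -38.18, 240.89, -1520.0, 9591.2]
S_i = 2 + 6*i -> [2, 8, 14, 20, 26]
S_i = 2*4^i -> [2, 8, 32, 128, 512]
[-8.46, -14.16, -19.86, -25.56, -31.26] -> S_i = -8.46 + -5.70*i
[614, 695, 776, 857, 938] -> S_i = 614 + 81*i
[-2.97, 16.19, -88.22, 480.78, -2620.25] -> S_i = -2.97*(-5.45)^i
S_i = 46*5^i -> [46, 230, 1150, 5750, 28750]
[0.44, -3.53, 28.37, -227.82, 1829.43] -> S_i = 0.44*(-8.03)^i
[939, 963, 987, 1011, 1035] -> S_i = 939 + 24*i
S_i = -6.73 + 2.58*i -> [-6.73, -4.15, -1.57, 1.01, 3.59]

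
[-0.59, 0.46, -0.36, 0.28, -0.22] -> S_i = -0.59*(-0.78)^i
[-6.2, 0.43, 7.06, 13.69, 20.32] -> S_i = -6.20 + 6.63*i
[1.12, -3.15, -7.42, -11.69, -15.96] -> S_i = 1.12 + -4.27*i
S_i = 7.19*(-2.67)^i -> [7.19, -19.2, 51.26, -136.86, 365.4]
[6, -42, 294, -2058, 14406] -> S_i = 6*-7^i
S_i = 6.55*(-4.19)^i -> [6.55, -27.44, 114.99, -481.82, 2018.82]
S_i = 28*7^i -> [28, 196, 1372, 9604, 67228]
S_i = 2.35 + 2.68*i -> [2.35, 5.03, 7.71, 10.39, 13.07]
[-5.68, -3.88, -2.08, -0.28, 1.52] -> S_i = -5.68 + 1.80*i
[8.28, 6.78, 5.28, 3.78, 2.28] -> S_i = 8.28 + -1.50*i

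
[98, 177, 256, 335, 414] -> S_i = 98 + 79*i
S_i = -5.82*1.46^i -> [-5.82, -8.5, -12.41, -18.11, -26.44]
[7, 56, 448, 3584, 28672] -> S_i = 7*8^i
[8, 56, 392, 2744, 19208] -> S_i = 8*7^i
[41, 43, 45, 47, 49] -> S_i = 41 + 2*i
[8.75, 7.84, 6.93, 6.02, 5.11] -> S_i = 8.75 + -0.91*i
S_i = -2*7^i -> [-2, -14, -98, -686, -4802]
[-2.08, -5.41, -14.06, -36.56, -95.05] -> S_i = -2.08*2.60^i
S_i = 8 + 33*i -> [8, 41, 74, 107, 140]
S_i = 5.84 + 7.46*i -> [5.84, 13.3, 20.76, 28.22, 35.68]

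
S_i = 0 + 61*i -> [0, 61, 122, 183, 244]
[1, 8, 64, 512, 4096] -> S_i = 1*8^i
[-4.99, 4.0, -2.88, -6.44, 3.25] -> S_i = Random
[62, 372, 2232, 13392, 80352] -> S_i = 62*6^i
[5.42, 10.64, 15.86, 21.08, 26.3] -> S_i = 5.42 + 5.22*i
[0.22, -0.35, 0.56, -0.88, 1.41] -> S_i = 0.22*(-1.59)^i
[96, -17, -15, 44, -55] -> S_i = Random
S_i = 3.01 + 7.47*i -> [3.01, 10.48, 17.95, 25.42, 32.89]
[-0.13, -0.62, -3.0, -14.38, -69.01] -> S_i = -0.13*4.80^i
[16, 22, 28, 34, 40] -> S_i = 16 + 6*i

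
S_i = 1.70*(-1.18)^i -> [1.7, -2.01, 2.37, -2.79, 3.3]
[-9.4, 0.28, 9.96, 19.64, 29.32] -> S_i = -9.40 + 9.68*i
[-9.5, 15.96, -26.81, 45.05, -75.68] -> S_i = -9.50*(-1.68)^i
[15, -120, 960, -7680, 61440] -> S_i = 15*-8^i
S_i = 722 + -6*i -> [722, 716, 710, 704, 698]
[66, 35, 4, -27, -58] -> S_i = 66 + -31*i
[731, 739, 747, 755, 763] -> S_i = 731 + 8*i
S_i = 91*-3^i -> [91, -273, 819, -2457, 7371]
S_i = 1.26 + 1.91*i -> [1.26, 3.17, 5.08, 6.99, 8.9]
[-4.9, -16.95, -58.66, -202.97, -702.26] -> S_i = -4.90*3.46^i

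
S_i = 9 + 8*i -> [9, 17, 25, 33, 41]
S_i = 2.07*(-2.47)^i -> [2.07, -5.11, 12.63, -31.19, 77.05]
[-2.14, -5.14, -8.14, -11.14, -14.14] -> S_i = -2.14 + -3.00*i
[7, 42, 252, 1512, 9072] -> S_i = 7*6^i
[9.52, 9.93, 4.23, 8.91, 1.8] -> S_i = Random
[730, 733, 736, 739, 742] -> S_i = 730 + 3*i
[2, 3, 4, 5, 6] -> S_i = 2 + 1*i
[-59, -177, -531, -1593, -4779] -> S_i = -59*3^i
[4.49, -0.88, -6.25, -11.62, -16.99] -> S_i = 4.49 + -5.37*i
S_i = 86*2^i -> [86, 172, 344, 688, 1376]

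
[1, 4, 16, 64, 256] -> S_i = 1*4^i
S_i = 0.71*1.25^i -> [0.71, 0.89, 1.11, 1.39, 1.73]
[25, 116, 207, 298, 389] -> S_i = 25 + 91*i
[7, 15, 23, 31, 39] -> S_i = 7 + 8*i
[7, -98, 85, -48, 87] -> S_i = Random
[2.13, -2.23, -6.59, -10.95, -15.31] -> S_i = 2.13 + -4.36*i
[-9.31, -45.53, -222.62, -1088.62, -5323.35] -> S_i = -9.31*4.89^i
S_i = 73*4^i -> [73, 292, 1168, 4672, 18688]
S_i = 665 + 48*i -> [665, 713, 761, 809, 857]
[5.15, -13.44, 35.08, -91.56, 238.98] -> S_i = 5.15*(-2.61)^i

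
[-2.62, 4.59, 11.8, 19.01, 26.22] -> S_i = -2.62 + 7.21*i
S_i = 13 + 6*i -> [13, 19, 25, 31, 37]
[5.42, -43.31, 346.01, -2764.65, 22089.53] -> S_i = 5.42*(-7.99)^i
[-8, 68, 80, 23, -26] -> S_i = Random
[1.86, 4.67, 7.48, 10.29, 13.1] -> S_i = 1.86 + 2.81*i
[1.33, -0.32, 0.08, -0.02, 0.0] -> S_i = 1.33*(-0.24)^i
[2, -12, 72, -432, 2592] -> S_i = 2*-6^i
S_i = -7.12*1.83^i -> [-7.12, -13.03, -23.84, -43.63, -79.85]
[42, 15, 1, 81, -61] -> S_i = Random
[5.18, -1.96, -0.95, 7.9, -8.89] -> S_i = Random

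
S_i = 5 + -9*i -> [5, -4, -13, -22, -31]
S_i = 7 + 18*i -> [7, 25, 43, 61, 79]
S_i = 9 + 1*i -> [9, 10, 11, 12, 13]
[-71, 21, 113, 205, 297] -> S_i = -71 + 92*i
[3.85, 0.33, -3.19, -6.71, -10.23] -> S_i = 3.85 + -3.52*i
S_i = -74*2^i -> [-74, -148, -296, -592, -1184]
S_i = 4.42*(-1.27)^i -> [4.42, -5.61, 7.13, -9.05, 11.5]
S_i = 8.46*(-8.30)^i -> [8.46, -70.22, 582.81, -4837.32, 40149.74]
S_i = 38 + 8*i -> [38, 46, 54, 62, 70]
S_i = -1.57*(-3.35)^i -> [-1.57, 5.26, -17.62, 59.02, -197.73]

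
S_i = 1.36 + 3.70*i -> [1.36, 5.06, 8.76, 12.46, 16.16]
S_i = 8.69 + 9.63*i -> [8.69, 18.32, 27.95, 37.58, 47.21]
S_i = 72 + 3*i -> [72, 75, 78, 81, 84]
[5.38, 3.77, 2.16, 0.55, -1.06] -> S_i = 5.38 + -1.61*i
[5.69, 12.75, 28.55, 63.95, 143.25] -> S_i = 5.69*2.24^i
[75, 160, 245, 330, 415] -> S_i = 75 + 85*i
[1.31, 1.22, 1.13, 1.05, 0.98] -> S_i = 1.31*0.93^i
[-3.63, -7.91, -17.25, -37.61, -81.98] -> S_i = -3.63*2.18^i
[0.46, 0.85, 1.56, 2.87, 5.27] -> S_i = 0.46*1.84^i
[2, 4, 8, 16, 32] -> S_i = 2*2^i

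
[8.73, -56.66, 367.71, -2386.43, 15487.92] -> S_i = 8.73*(-6.49)^i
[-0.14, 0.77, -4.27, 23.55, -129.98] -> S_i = -0.14*(-5.52)^i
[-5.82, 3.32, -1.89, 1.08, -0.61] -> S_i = -5.82*(-0.57)^i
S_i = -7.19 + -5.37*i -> [-7.19, -12.56, -17.93, -23.3, -28.67]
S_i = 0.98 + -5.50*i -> [0.98, -4.52, -10.02, -15.52, -21.02]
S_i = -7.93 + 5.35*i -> [-7.93, -2.58, 2.77, 8.12, 13.47]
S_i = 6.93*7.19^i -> [6.93, 49.83, 358.25, 2575.85, 18520.33]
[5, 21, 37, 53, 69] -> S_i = 5 + 16*i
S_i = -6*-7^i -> [-6, 42, -294, 2058, -14406]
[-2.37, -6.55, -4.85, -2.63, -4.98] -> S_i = Random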